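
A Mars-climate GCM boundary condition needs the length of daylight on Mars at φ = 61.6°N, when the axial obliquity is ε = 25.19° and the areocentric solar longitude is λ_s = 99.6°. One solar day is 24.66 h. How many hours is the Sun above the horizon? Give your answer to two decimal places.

20.38 h

sin δ = sin 25.19° × sin 99.6° = 0.41966, so δ = +24.813°.
cos H₀ = −tan φ · tan δ = −tan(+61.6°) × tan(+24.813°) = -0.8551, so H₀ = 2.5965 rad = 148.77°.
Daylight = 2H₀/(2π) × 24.66 h = (2.5965/π) × 24.66 = 20.38 h.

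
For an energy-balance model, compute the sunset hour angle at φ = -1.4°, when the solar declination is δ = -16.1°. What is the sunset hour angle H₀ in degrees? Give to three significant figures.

cos H₀ = −tan φ · tan δ = −tan(-1.4°) × tan(-16.100°) = -0.0071, so H₀ = 1.5779 rad = 90.40°.

H₀ = 90.4°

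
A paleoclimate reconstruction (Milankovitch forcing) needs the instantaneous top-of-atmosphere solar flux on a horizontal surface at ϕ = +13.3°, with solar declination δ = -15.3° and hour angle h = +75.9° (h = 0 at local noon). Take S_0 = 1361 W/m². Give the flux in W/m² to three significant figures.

cos θ_z = sin ϕ sin δ + cos ϕ cos δ cos h = -0.060704 + 0.228678 = 0.167974.
Flux = S_0 · cos θ_z = 1361 × 0.167974 = 228.6 W/m².

229 W/m²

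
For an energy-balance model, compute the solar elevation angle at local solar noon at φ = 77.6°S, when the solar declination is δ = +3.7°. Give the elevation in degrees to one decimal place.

8.7°

At local noon the hour angle is zero, so the zenith angle equals |φ − δ| = |-77.6° − (+3.700°)| = 81.300°.
Elevation = 90° − 81.300° = 8.7°.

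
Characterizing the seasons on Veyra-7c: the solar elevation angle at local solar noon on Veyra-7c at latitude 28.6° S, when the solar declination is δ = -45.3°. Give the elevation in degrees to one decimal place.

73.3°

At local noon the hour angle is zero, so the zenith angle equals |φ − δ| = |-28.6° − (-45.300°)| = 16.700°.
Elevation = 90° − 16.700° = 73.3°.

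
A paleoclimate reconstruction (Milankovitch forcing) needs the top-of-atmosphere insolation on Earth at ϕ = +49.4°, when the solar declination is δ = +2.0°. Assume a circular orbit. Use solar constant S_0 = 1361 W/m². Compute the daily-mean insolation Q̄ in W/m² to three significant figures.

cos h₀ = −tan(+49.4°) tan(+2.000°) = -0.0407, h₀ = 1.6116 rad.
Bracket: h₀ sin ϕ sin δ + cos ϕ cos δ sin h₀ = 1.6116×0.75927×0.03490 + 0.65077×0.99939×0.99917 = 0.042705 + 0.649833 = 0.692538.
Q̄ = (S_0/π) × [bracket] = (1361/π) × 0.692538 = 300.0 W/m².

Q̄ ≈ 300 W/m²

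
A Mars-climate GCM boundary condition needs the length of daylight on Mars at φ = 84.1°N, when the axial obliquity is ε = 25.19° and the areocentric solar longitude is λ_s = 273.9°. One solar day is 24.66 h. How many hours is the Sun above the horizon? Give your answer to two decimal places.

0.00 h

sin δ = sin 25.19° × sin 273.9° = -0.42464, so δ = -25.128°.
cos H₀ = −tan φ · tan δ = 4.5386 ≥ 1, so the Sun never rises (polar night) and H₀ = 0.
Daylight = 2H₀/(2π) × 24.66 h = (0.0000/π) × 24.66 = 0.00 h.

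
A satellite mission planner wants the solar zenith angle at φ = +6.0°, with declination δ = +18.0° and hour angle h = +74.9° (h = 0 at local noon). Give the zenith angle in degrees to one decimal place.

cos θ_z = sin φ sin δ + cos φ cos δ cos h = 0.032301 + 0.246397 = 0.278698.
θ_z = arccos(0.278698) = 73.8°.

θ_z = 73.8°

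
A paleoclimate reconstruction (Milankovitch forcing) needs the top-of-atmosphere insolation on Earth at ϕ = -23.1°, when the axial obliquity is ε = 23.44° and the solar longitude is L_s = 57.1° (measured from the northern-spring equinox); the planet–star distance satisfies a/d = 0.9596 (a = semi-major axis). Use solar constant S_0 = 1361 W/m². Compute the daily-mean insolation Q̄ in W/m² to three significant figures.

Solar declination: sin δ = sin ε · sin L_s = sin 23.44° × sin 57.1° = 0.33399, so δ = +19.511°.
cos h₀ = −tan(-23.1°) tan(+19.511°) = 0.1511, h₀ = 1.4191 rad.
Bracket: h₀ sin ϕ sin δ + cos ϕ cos δ sin h₀ = 1.4191×-0.39234×0.33399 + 0.91982×0.94258×0.98851 = -0.185956 + 0.857042 = 0.671086.
Inverse-square distance factor (a/d)² = 0.9596² = 0.920832.
Q̄ = (S_0/π) × 0.920832 × [bracket] = (1361/π) × 0.920832 × 0.671086 = 267.7 W/m².

Q̄ ≈ 268 W/m²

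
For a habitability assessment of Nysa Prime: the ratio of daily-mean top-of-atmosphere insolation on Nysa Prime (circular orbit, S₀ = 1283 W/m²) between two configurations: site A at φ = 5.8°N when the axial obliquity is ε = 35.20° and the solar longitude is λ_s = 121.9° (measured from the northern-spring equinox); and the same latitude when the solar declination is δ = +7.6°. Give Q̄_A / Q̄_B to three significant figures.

— Configuration A (φ=+5.8°):
Solar declination: sin δ = sin ε · sin λ_s = sin 35.20° × sin 121.9° = 0.48937, so δ = +29.299°.
cos H₀ = −tan(+5.8°) tan(+29.299°) = -0.0570, H₀ = 1.6278 rad.
Bracket: H₀ sin φ sin δ + cos φ cos δ sin H₀ = 1.6278×0.10106×0.48937 + 0.99488×0.87207×0.99837 = 0.080504 + 0.866191 = 0.946695.
Q̄ = (S₀/π) × [bracket] = (1283/π) × 0.946695 = 386.62 W/m².
— Configuration B (φ=+5.8°):
cos H₀ = −tan(+5.8°) tan(+7.600°) = -0.0136, H₀ = 1.5843 rad.
Bracket: H₀ sin φ sin δ + cos φ cos δ sin H₀ = 1.5843×0.10106×0.13226 + 0.99488×0.99122×0.99991 = 0.021176 + 0.986056 = 1.007232.
Q̄ = (S₀/π) × [bracket] = (1283/π) × 1.007232 = 411.35 W/m².
Ratio Q̄_A / Q̄_B = 386.62 / 411.35 = 0.9399.

Q̄_A / Q̄_B ≈ 0.940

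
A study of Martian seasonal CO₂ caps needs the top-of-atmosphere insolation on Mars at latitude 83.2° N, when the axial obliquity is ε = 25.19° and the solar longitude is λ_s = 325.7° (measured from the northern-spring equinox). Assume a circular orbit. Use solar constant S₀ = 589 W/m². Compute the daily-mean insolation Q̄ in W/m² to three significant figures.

Solar declination: sin δ = sin ε · sin λ_s = sin 25.19° × sin 325.7° = -0.23985, so δ = -13.878°.
cos H₀ = −tan(+83.2°) tan(-13.878°) = 2.0719 ≥ 1 ⇒ polar night, H₀ = 0 and Q̄ = 0.

Q̄ ≈ 0.00 W/m²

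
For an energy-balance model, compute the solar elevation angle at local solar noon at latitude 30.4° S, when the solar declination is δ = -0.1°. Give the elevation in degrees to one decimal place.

59.7°

At local noon the hour angle is zero, so the zenith angle equals |ϕ − δ| = |-30.4° − (-0.100°)| = 30.300°.
Elevation = 90° − 30.300° = 59.7°.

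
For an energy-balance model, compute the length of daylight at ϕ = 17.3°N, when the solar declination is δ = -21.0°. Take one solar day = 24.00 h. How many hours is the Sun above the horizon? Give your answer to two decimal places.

cos h₀ = −tan ϕ · tan δ = −tan(+17.3°) × tan(-21.000°) = 0.1196, so h₀ = 1.4509 rad = 83.13°.
Daylight = 2h₀/(2π) × 24.00 h = (1.4509/π) × 24.00 = 11.08 h.

11.08 h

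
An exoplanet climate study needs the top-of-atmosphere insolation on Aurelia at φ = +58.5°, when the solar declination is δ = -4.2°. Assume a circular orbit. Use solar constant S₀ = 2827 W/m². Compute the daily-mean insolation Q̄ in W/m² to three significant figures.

Q̄ ≈ 384 W/m²

cos H₀ = −tan(+58.5°) tan(-4.200°) = 0.1198, H₀ = 1.4507 rad.
Bracket: H₀ sin φ sin δ + cos φ cos δ sin H₀ = 1.4507×0.85264×-0.07324 + 0.52250×0.99731×0.99279 = -0.090592 + 0.517337 = 0.426745.
Q̄ = (S₀/π) × [bracket] = (2827/π) × 0.426745 = 384.0 W/m².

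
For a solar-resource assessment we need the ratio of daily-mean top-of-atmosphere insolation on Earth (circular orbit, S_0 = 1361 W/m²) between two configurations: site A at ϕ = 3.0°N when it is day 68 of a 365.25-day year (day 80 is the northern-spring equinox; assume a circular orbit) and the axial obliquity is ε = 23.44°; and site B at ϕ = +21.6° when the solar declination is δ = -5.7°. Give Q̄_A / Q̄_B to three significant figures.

Q̄_A / Q̄_B ≈ 1.14

— Configuration A (ϕ=+3.0°):
Solar longitude: L_s = 360° × (68 − 80)/365.25 = -11.828°, i.e. -11.828° + 360° = 348.172°.
sin δ = sin 23.44° × sin 348.172° = -0.08153, so δ = -4.677°.
cos h₀ = −tan(+3.0°) tan(-4.677°) = 0.0043, h₀ = 1.5665 rad.
Bracket: h₀ sin ϕ sin δ + cos ϕ cos δ sin h₀ = 1.5665×0.05234×-0.08153 + 0.99863×0.99667×0.99999 = -0.006685 + 0.995295 = 0.988610.
Q̄ = (S_0/π) × [bracket] = (1361/π) × 0.988610 = 428.29 W/m².
— Configuration B (ϕ=+21.6°):
cos h₀ = −tan(+21.6°) tan(-5.700°) = 0.0395, h₀ = 1.5313 rad.
Bracket: h₀ sin ϕ sin δ + cos ϕ cos δ sin h₀ = 1.5313×0.36812×-0.09932 + 0.92978×0.99506×0.99922 = -0.055987 + 0.924465 = 0.868478.
Q̄ = (S_0/π) × [bracket] = (1361/π) × 0.868478 = 376.24 W/m².
Ratio Q̄_A / Q̄_B = 428.29 / 376.24 = 1.138.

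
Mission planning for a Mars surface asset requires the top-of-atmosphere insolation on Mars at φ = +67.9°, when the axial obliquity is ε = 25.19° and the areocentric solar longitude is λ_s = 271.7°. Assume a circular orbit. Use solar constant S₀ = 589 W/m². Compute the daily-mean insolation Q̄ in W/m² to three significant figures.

Q̄ ≈ 0.00 W/m²

sin δ = sin 25.19° × sin 271.7° = -0.42543, so δ = -25.178°.
cos H₀ = −tan(+67.9°) tan(-25.178°) = 1.1577 ≥ 1 ⇒ polar night, H₀ = 0 and Q̄ = 0.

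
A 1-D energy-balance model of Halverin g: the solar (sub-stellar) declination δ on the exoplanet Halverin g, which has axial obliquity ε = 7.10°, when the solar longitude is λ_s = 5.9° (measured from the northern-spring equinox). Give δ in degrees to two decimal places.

sin δ = sin ε · sin λ_s = sin 7.10° × sin 5.9° = 0.012705.
δ = arcsin(0.012705) = +0.73°.

δ = +0.73°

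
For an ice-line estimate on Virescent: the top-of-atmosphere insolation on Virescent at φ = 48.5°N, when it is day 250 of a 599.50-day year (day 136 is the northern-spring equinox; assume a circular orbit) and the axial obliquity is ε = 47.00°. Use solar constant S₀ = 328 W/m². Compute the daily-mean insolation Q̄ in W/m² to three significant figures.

Solar longitude: λ_s = 360° × (250 − 136)/599.50 = 68.457°.
sin δ = sin 47.00° × sin 68.457° = 0.68026, so δ = +42.864°.
cos H₀ = −tan(+48.5°) tan(+42.864°) = -1.0490 ≤ −1 ⇒ polar day, H₀ = π.
Bracket: H₀ sin φ sin δ + cos φ cos δ sin H₀ = 3.1416×0.74896×0.68026 + 0.66262×0.73297×0.00000 = 1.600606 + 0.000000 = 1.600606.
Q̄ = (S₀/π) × [bracket] = (328/π) × 1.600606 = 167.1 W/m².

Q̄ ≈ 167 W/m²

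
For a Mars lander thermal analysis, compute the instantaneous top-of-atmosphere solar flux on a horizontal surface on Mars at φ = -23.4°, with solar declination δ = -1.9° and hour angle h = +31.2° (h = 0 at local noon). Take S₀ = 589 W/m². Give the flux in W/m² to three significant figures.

cos θ_z = sin φ sin δ + cos φ cos δ cos h = 0.013168 + 0.784583 = 0.797751.
Flux = S₀ · cos θ_z = 589 × 0.797751 = 469.9 W/m².

470 W/m²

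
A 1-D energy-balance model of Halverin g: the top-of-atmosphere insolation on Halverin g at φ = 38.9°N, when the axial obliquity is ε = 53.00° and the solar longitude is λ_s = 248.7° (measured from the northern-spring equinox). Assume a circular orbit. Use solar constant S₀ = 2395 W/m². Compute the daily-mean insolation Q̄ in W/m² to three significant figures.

Q̄ ≈ 12.1 W/m²

Solar declination: sin δ = sin ε · sin λ_s = sin 53.00° × sin 248.7° = -0.74408, so δ = -48.080°.
cos H₀ = −tan(+38.9°) tan(-48.080°) = 0.8987, H₀ = 0.4540 rad.
Bracket: H₀ sin φ sin δ + cos φ cos δ sin H₀ = 0.4540×0.62796×-0.74408 + 0.77824×0.66809×0.43860 = -0.212133 + 0.228043 = 0.015910.
Q̄ = (S₀/π) × [bracket] = (2395/π) × 0.015910 = 12.13 W/m².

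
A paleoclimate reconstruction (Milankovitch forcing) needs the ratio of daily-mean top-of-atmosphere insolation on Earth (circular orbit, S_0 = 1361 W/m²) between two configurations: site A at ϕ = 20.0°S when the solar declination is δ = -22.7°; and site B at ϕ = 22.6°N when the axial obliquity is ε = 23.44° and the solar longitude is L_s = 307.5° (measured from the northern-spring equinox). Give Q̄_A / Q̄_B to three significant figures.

Q̄_A / Q̄_B ≈ 1.56

— Configuration A (ϕ=-20.0°):
cos h₀ = −tan(-20.0°) tan(-22.700°) = -0.1523, h₀ = 1.7236 rad.
Bracket: h₀ sin ϕ sin δ + cos ϕ cos δ sin h₀ = 1.7236×-0.34202×-0.38591 + 0.93969×0.92254×0.98834 = 0.227496 + 0.856794 = 1.084290.
Q̄ = (S_0/π) × [bracket] = (1361/π) × 1.084290 = 469.74 W/m².
— Configuration B (ϕ=+22.6°):
Solar declination: sin δ = sin ε · sin L_s = sin 23.44° × sin 307.5° = -0.31559, so δ = -18.396°.
cos h₀ = −tan(+22.6°) tan(-18.396°) = 0.1384, h₀ = 1.4319 rad.
Bracket: h₀ sin ϕ sin δ + cos ϕ cos δ sin h₀ = 1.4319×0.38430×-0.31559 + 0.92321×0.94890×0.99037 = -0.173663 + 0.867598 = 0.693935.
Q̄ = (S_0/π) × [bracket] = (1361/π) × 0.693935 = 300.63 W/m².
Ratio Q̄_A / Q̄_B = 469.74 / 300.63 = 1.563.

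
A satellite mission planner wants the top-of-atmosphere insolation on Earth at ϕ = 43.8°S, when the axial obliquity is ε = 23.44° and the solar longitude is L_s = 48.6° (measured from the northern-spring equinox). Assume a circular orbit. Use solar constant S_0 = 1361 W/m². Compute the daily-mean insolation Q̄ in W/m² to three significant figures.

Q̄ ≈ 171 W/m²

Solar declination: sin δ = sin ε · sin L_s = sin 23.44° × sin 48.6° = 0.29839, so δ = +17.361°.
cos h₀ = −tan(-43.8°) tan(+17.361°) = 0.2998, h₀ = 1.2663 rad.
Bracket: h₀ sin ϕ sin δ + cos ϕ cos δ sin h₀ = 1.2663×-0.69214×0.29839 + 0.72176×0.95445×0.95400 = -0.261526 + 0.657195 = 0.395669.
Q̄ = (S_0/π) × [bracket] = (1361/π) × 0.395669 = 171.4 W/m².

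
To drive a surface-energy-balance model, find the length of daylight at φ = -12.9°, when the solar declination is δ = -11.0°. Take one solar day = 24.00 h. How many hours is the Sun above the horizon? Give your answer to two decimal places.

cos H₀ = −tan φ · tan δ = −tan(-12.9°) × tan(-11.000°) = -0.0445, so H₀ = 1.6153 rad = 92.55°.
Daylight = 2H₀/(2π) × 24.00 h = (1.6153/π) × 24.00 = 12.34 h.

12.34 h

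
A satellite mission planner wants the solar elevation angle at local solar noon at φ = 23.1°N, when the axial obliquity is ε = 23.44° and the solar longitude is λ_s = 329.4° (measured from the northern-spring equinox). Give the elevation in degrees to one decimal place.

Solar declination: sin δ = sin ε · sin λ_s = sin 23.44° × sin 329.4° = -0.20249, so δ = -11.683°.
At local noon the hour angle is zero, so the zenith angle equals |φ − δ| = |+23.1° − (-11.683°)| = 34.783°.
Elevation = 90° − 34.783° = 55.2°.

55.2°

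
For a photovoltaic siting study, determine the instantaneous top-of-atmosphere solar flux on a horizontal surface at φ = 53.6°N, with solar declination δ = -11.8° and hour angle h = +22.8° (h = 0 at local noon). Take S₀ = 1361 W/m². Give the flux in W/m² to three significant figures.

cos θ_z = sin φ sin δ + cos φ cos δ cos h = -0.164598 + 0.535490 = 0.370892.
Flux = S₀ · cos θ_z = 1361 × 0.370892 = 504.8 W/m².

505 W/m²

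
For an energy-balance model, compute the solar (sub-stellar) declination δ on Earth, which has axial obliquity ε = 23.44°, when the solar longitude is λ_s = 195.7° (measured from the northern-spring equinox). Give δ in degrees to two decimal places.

sin δ = sin ε · sin λ_s = sin 23.44° × sin 195.7° = -0.107642.
δ = arcsin(-0.107642) = -6.18°.

δ = -6.18°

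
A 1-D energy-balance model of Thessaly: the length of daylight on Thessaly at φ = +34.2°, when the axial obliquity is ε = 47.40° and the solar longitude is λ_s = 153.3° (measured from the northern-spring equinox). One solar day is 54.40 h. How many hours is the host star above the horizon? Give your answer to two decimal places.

31.36 h

Solar declination: sin δ = sin ε · sin λ_s = sin 47.40° × sin 153.3° = 0.33074, so δ = +19.314°.
cos H₀ = −tan φ · tan δ = −tan(+34.2°) × tan(+19.314°) = -0.2382, so H₀ = 1.8113 rad = 103.78°.
Daylight = 2H₀/(2π) × 54.40 h = (1.8113/π) × 54.40 = 31.36 h.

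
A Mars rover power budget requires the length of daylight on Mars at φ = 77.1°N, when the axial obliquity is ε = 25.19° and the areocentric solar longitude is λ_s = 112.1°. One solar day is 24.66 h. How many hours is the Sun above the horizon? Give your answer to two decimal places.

24.66 h

sin δ = sin 25.19° × sin 112.1° = 0.39435, so δ = +23.225°.
Sunrise equation: cos H₀ = −tan φ · tan δ = -1.8737 ≤ −1, so the Sun never sets (polar day) and H₀ = π.
Daylight = 2H₀/(2π) × 24.66 h = (3.1416/π) × 24.66 = 24.66 h.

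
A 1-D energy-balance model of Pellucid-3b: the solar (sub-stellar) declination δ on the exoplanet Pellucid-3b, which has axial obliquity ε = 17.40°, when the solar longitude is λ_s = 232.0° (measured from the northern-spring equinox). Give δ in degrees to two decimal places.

δ = -13.63°

sin δ = sin ε · sin λ_s = sin 17.40° × sin 232.0° = -0.235647.
δ = arcsin(-0.235647) = -13.63°.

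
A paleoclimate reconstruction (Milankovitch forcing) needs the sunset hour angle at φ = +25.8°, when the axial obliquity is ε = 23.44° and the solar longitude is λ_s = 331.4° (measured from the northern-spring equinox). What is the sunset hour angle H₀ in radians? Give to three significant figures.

Solar declination: sin δ = sin ε · sin λ_s = sin 23.44° × sin 331.4° = -0.19042, so δ = -10.977°.
cos H₀ = −tan φ · tan δ = −tan(+25.8°) × tan(-10.977°) = 0.0938, so H₀ = 1.4769 rad = 84.62°.

H₀ = 1.48 rad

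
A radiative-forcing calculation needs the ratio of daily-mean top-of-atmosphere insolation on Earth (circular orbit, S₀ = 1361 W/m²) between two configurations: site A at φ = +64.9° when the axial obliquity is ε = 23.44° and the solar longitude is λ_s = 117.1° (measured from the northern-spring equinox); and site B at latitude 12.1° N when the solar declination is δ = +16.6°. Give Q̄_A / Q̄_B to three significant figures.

Q̄_A / Q̄_B ≈ 1.01

— Configuration A (φ=+64.9°):
Solar declination: sin δ = sin ε · sin λ_s = sin 23.44° × sin 117.1° = 0.35412, so δ = +20.739°.
cos H₀ = −tan(+64.9°) tan(+20.739°) = -0.8083, H₀ = 2.5121 rad.
Bracket: H₀ sin φ sin δ + cos φ cos δ sin H₀ = 2.5121×0.90557×0.35412 + 0.42420×0.93520×0.58872 = 0.805581 + 0.233552 = 1.039133.
Q̄ = (S₀/π) × [bracket] = (1361/π) × 1.039133 = 450.17 W/m².
— Configuration B (φ=+12.1°):
cos H₀ = −tan(+12.1°) tan(+16.600°) = -0.0639, H₀ = 1.6347 rad.
Bracket: H₀ sin φ sin δ + cos φ cos δ sin H₀ = 1.6347×0.20962×0.28569 + 0.97778×0.95832×0.99796 = 0.097896 + 0.935115 = 1.033011.
Q̄ = (S₀/π) × [bracket] = (1361/π) × 1.033011 = 447.52 W/m².
Ratio Q̄_A / Q̄_B = 450.17 / 447.52 = 1.006.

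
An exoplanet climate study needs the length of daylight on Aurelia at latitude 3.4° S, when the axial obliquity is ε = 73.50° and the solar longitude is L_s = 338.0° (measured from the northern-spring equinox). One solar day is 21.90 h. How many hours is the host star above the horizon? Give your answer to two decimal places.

11.11 h

Solar declination: sin δ = sin ε · sin L_s = sin 73.50° × sin 338.0° = -0.35918, so δ = -21.050°.
cos h₀ = −tan ϕ · tan δ = −tan(-3.4°) × tan(-21.050°) = -0.0229, so h₀ = 1.5937 rad = 91.31°.
Daylight = 2h₀/(2π) × 21.90 h = (1.5937/π) × 21.90 = 11.11 h.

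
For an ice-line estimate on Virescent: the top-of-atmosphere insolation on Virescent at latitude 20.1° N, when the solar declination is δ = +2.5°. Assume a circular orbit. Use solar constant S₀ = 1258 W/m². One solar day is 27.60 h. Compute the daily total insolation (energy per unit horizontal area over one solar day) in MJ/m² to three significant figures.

cos H₀ = −tan(+20.1°) tan(+2.500°) = -0.0160, H₀ = 1.5868 rad.
Bracket: H₀ sin φ sin δ + cos φ cos δ sin H₀ = 1.5868×0.34366×0.04362 + 0.93909×0.99905×0.99987 = 0.023787 + 0.938076 = 0.961863.
Q̄ = (S₀/π) × [bracket] = (1258/π) × 0.961863 = 385.16 W/m².
Daily total = Q̄ × 27.60 h × 3600 s/h = 385.16 × 27.60 × 3600 / 10⁶ = 38.27 MJ/m².

38.3 MJ/m²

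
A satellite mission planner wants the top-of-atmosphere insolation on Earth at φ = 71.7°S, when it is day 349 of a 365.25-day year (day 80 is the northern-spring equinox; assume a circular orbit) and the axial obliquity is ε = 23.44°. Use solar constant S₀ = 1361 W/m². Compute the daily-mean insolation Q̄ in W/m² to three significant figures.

Solar longitude: λ_s = 360° × (349 − 80)/365.25 = 265.133°.
sin δ = sin 23.44° × sin 265.133° = -0.39635, so δ = -23.350°.
cos H₀ = −tan(-71.7°) tan(-23.350°) = -1.3054 ≤ −1 ⇒ polar day, H₀ = π.
Bracket: H₀ sin φ sin δ + cos φ cos δ sin H₀ = 3.1416×-0.94943×-0.39635 + 0.31399×0.91810×0.00000 = 1.182205 + 0.000000 = 1.182205.
Q̄ = (S₀/π) × [bracket] = (1361/π) × 1.182205 = 512.2 W/m².

Q̄ ≈ 512 W/m²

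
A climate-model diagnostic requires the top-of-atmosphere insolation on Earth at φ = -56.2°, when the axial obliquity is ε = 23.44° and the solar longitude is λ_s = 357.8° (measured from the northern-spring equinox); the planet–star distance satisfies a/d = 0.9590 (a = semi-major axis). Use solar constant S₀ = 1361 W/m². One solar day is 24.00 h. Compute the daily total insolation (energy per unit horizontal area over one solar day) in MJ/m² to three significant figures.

Solar declination: sin δ = sin ε · sin λ_s = sin 23.44° × sin 357.8° = -0.01527, so δ = -0.875°.
cos H₀ = −tan(-56.2°) tan(-0.875°) = -0.0228, H₀ = 1.5936 rad.
Bracket: H₀ sin φ sin δ + cos φ cos δ sin H₀ = 1.5936×-0.83098×-0.01527 + 0.55630×0.99988×0.99974 = 0.020221 + 0.556089 = 0.576310.
Inverse-square distance factor (a/d)² = 0.9590² = 0.919681.
Q̄ = (S₀/π) × 0.919681 × [bracket] = (1361/π) × 0.919681 × 0.576310 = 229.62 W/m².
Daily total = Q̄ × 24.00 h × 3600 s/h = 229.62 × 24.00 × 3600 / 10⁶ = 19.84 MJ/m².

19.8 MJ/m²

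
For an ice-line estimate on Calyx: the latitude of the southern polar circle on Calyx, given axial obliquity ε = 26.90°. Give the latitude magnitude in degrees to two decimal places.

63.10°

The polar circle is the lowest latitude that experiences at least one full rotation of continuous darkness at the northern-summer solstice; it lies at |φ| = 90° − ε = 90° − 26.90° = 63.10°.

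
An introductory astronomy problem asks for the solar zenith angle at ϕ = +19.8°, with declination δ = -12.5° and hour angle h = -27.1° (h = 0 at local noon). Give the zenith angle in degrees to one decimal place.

cos θ_z = sin ϕ sin δ + cos ϕ cos δ cos h = -0.073316 + 0.817730 = 0.744414.
θ_z = arccos(0.744414) = 41.9°.

θ_z = 41.9°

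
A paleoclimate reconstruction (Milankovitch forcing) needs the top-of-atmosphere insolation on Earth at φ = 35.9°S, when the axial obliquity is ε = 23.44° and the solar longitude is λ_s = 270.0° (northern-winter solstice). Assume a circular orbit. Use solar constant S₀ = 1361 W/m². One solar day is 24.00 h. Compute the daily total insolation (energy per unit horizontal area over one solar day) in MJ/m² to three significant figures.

42.9 MJ/m²

Solar declination: sin δ = sin ε · sin λ_s = sin 23.44° × sin 270.0° = -0.39779, so δ = -23.440°.
cos H₀ = −tan(-35.9°) tan(-23.440°) = -0.3139, H₀ = 1.8900 rad.
Bracket: H₀ sin φ sin δ + cos φ cos δ sin H₀ = 1.8900×-0.58637×-0.39779 + 0.81004×0.91748×0.94947 = 0.440847 + 0.705642 = 1.146489.
Q̄ = (S₀/π) × [bracket] = (1361/π) × 1.146489 = 496.68 W/m².
Daily total = Q̄ × 24.00 h × 3600 s/h = 496.68 × 24.00 × 3600 / 10⁶ = 42.91 MJ/m².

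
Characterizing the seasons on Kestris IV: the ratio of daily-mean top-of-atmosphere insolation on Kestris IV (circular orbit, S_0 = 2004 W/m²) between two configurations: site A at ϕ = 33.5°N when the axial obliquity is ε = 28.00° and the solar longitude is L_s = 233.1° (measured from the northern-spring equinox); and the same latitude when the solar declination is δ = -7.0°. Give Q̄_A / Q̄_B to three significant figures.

Q̄_A / Q̄_B ≈ 0.656

— Configuration A (ϕ=+33.5°):
Solar declination: sin δ = sin ε · sin L_s = sin 28.00° × sin 233.1° = -0.37543, so δ = -22.051°.
cos h₀ = −tan(+33.5°) tan(-22.051°) = 0.2681, h₀ = 1.2994 rad.
Bracket: h₀ sin ϕ sin δ + cos ϕ cos δ sin h₀ = 1.2994×0.55194×-0.37543 + 0.83389×0.92685×0.96339 = -0.269255 + 0.744595 = 0.475340.
Q̄ = (S_0/π) × [bracket] = (2004/π) × 0.475340 = 303.22 W/m².
— Configuration B (ϕ=+33.5°):
cos h₀ = −tan(+33.5°) tan(-7.000°) = 0.0813, h₀ = 1.4894 rad.
Bracket: h₀ sin ϕ sin δ + cos ϕ cos δ sin h₀ = 1.4894×0.55194×-0.12187 + 0.83389×0.99255×0.99669 = -0.100184 + 0.824938 = 0.724754.
Q̄ = (S_0/π) × [bracket] = (2004/π) × 0.724754 = 462.32 W/m².
Ratio Q̄_A / Q̄_B = 303.22 / 462.32 = 0.6559.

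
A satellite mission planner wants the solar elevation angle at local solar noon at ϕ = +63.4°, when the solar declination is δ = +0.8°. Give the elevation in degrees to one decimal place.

27.4°

At local noon the hour angle is zero, so the zenith angle equals |ϕ − δ| = |+63.4° − (+0.800°)| = 62.600°.
Elevation = 90° − 62.600° = 27.4°.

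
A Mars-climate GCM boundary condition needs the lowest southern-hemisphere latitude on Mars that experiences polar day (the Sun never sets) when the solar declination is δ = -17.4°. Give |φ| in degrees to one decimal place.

|φ| = 72.6°

Polar day requires cos H₀ = −tan φ tan δ ≤ −1, i.e. tan φ tan δ ≥ 1.
The boundary is |tan φ| · |tan δ| = 1, so |φ| = 90° − |δ| = 90° − 17.4° = 72.6° in the southern hemisphere.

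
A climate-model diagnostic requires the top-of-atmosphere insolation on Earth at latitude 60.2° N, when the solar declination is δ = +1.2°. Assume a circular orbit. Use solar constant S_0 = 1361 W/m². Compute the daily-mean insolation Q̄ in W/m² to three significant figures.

Q̄ ≈ 228 W/m²

cos h₀ = −tan(+60.2°) tan(+1.200°) = -0.0366, h₀ = 1.6074 rad.
Bracket: h₀ sin ϕ sin δ + cos ϕ cos δ sin h₀ = 1.6074×0.86777×0.02094 + 0.49697×0.99978×0.99933 = 0.029208 + 0.496528 = 0.525736.
Q̄ = (S_0/π) × [bracket] = (1361/π) × 0.525736 = 227.8 W/m².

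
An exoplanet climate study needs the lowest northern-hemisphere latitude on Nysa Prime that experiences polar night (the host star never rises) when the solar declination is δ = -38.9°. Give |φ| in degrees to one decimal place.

Polar night requires cos H₀ = −tan φ tan δ ≥ 1, i.e. tan φ tan δ ≤ −1.
The boundary is |tan φ| · |tan δ| = 1, so |φ| = 90° − |δ| = 90° − 38.9° = 51.1° in the northern hemisphere.

|φ| = 51.1°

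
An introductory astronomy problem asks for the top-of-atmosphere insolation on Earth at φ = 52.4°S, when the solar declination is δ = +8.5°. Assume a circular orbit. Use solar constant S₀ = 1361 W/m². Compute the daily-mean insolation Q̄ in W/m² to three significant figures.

cos H₀ = −tan(-52.4°) tan(+8.500°) = 0.1941, H₀ = 1.3755 rad.
Bracket: H₀ sin φ sin δ + cos φ cos δ sin H₀ = 1.3755×-0.79229×0.14781 + 0.61015×0.98902×0.98099 = -0.161083 + 0.591979 = 0.430896.
Q̄ = (S₀/π) × [bracket] = (1361/π) × 0.430896 = 186.7 W/m².

Q̄ ≈ 187 W/m²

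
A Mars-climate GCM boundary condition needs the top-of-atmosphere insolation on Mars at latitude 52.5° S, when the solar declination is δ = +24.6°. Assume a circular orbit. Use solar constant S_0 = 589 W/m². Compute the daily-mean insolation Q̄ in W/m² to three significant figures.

Q̄ ≈ 25.6 W/m²

cos h₀ = −tan(-52.5°) tan(+24.600°) = 0.5967, h₀ = 0.9315 rad.
Bracket: h₀ sin ϕ sin δ + cos ϕ cos δ sin h₀ = 0.9315×-0.79335×0.41628 + 0.60876×0.90924×0.80249 = -0.307633 + 0.444185 = 0.136552.
Q̄ = (S_0/π) × [bracket] = (589/π) × 0.136552 = 25.60 W/m².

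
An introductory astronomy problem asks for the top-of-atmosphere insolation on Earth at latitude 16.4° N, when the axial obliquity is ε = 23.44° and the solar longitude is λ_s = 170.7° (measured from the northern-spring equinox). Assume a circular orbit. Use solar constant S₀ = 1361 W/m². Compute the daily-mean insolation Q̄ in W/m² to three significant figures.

Solar declination: sin δ = sin ε · sin λ_s = sin 23.44° × sin 170.7° = 0.06428, so δ = +3.686°.
cos H₀ = −tan(+16.4°) tan(+3.686°) = -0.0190, H₀ = 1.5898 rad.
Bracket: H₀ sin φ sin δ + cos φ cos δ sin H₀ = 1.5898×0.28234×0.06428 + 0.95931×0.99793×0.99982 = 0.028853 + 0.957152 = 0.986005.
Q̄ = (S₀/π) × [bracket] = (1361/π) × 0.986005 = 427.2 W/m².

Q̄ ≈ 427 W/m²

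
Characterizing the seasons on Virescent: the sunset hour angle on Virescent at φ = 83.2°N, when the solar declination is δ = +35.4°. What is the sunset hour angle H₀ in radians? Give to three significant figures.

H₀ = 3.14 rad

Sunrise equation: cos H₀ = −tan φ · tan δ = -5.9598 ≤ −1, so the host star never sets (polar day) and H₀ = π.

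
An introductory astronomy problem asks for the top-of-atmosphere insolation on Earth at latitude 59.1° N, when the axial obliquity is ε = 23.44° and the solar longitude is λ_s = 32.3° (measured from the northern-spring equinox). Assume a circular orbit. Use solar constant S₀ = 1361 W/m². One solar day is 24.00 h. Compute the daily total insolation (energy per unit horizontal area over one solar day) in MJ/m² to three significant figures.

Solar declination: sin δ = sin ε · sin λ_s = sin 23.44° × sin 32.3° = 0.21256, so δ = +12.272°.
cos H₀ = −tan(+59.1°) tan(+12.272°) = -0.3635, H₀ = 1.9428 rad.
Bracket: H₀ sin φ sin δ + cos φ cos δ sin H₀ = 1.9428×0.85806×0.21256 + 0.51354×0.97715×0.93161 = 0.354346 + 0.467487 = 0.821833.
Q̄ = (S₀/π) × [bracket] = (1361/π) × 0.821833 = 356.03 W/m².
Daily total = Q̄ × 24.00 h × 3600 s/h = 356.03 × 24.00 × 3600 / 10⁶ = 30.76 MJ/m².

30.8 MJ/m²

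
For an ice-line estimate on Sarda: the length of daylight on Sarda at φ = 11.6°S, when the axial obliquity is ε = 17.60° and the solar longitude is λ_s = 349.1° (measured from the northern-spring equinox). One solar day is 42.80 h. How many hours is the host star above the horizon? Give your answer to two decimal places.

Solar declination: sin δ = sin ε · sin λ_s = sin 17.60° × sin 349.1° = -0.05718, so δ = -3.278°.
cos H₀ = −tan φ · tan δ = −tan(-11.6°) × tan(-3.278°) = -0.0118, so H₀ = 1.5826 rad = 90.67°.
Daylight = 2H₀/(2π) × 42.80 h = (1.5826/π) × 42.80 = 21.56 h.

21.56 h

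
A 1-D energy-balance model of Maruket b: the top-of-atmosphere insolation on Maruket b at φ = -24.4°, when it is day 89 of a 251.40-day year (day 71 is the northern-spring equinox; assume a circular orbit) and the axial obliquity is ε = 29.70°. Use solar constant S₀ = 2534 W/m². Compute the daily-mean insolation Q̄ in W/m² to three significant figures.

Q̄ ≈ 608 W/m²

Solar longitude: λ_s = 360° × (89 − 71)/251.40 = 25.776°.
sin δ = sin 29.70° × sin 25.776° = 0.21545, so δ = +12.442°.
cos H₀ = −tan(-24.4°) tan(+12.442°) = 0.1001, H₀ = 1.4705 rad.
Bracket: H₀ sin φ sin δ + cos φ cos δ sin H₀ = 1.4705×-0.41310×0.21545 + 0.91068×0.97651×0.99498 = -0.130878 + 0.884824 = 0.753946.
Q̄ = (S₀/π) × [bracket] = (2534/π) × 0.753946 = 608.1 W/m².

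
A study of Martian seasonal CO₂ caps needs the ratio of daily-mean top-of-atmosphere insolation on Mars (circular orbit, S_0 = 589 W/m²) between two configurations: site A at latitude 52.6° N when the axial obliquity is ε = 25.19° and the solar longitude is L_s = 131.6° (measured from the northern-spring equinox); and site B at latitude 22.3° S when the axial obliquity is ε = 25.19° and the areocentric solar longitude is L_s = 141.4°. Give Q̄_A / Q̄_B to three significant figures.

— Configuration A (ϕ=+52.6°):
Solar declination: sin δ = sin ε · sin L_s = sin 25.19° × sin 131.6° = 0.31828, so δ = +18.559°.
cos h₀ = −tan(+52.6°) tan(+18.559°) = -0.4391, h₀ = 2.0254 rad.
Bracket: h₀ sin ϕ sin δ + cos ϕ cos δ sin h₀ = 2.0254×0.79441×0.31828 + 0.60738×0.94800×0.89842 = 0.512112 + 0.517307 = 1.029419.
Q̄ = (S_0/π) × [bracket] = (589/π) × 1.029419 = 193.00 W/m².
— Configuration B (ϕ=-22.3°):
sin δ = sin 25.19° × sin 141.4° = 0.26554, so δ = +15.399°.
cos h₀ = −tan(-22.3°) tan(+15.399°) = 0.1130, h₀ = 1.4576 rad.
Bracket: h₀ sin ϕ sin δ + cos ϕ cos δ sin h₀ = 1.4576×-0.37946×0.26554 + 0.92521×0.96410×0.99360 = -0.146870 + 0.886286 = 0.739416.
Q̄ = (S_0/π) × [bracket] = (589/π) × 0.739416 = 138.63 W/m².
Ratio Q̄_A / Q̄_B = 193.00 / 138.63 = 1.392.

Q̄_A / Q̄_B ≈ 1.39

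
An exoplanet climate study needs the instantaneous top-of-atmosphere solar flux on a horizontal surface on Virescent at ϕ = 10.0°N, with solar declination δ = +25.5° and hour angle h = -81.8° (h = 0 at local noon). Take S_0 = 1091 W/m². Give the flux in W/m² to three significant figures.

220 W/m²

cos θ_z = sin ϕ sin δ + cos ϕ cos δ cos h = 0.074757 + 0.126779 = 0.201536.
Flux = S_0 · cos θ_z = 1091 × 0.201536 = 219.9 W/m².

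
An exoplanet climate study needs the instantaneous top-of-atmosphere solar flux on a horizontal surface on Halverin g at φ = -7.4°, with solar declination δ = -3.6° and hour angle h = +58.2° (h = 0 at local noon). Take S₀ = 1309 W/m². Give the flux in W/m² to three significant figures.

693 W/m²

cos θ_z = sin φ sin δ + cos φ cos δ cos h = 0.008087 + 0.521536 = 0.529623.
Flux = S₀ · cos θ_z = 1309 × 0.529623 = 693.3 W/m².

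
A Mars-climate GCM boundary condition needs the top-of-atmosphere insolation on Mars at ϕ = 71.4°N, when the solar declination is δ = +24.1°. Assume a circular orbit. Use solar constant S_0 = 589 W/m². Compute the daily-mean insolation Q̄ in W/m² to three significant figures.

cos h₀ = −tan(+71.4°) tan(+24.100°) = -1.3292 ≤ −1 ⇒ polar day, h₀ = π.
Bracket: h₀ sin ϕ sin δ + cos ϕ cos δ sin h₀ = 3.1416×0.94777×0.40833 + 0.31896×0.91283×0.00000 = 1.215808 + 0.000000 = 1.215808.
Q̄ = (S_0/π) × [bracket] = (589/π) × 1.215808 = 227.9 W/m².

Q̄ ≈ 228 W/m²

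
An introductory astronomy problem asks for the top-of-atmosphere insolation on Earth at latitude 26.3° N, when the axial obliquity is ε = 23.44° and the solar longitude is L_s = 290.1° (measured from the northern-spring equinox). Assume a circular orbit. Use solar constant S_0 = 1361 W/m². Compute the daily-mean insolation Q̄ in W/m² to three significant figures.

Solar declination: sin δ = sin ε · sin L_s = sin 23.44° × sin 290.1° = -0.37356, so δ = -21.935°.
cos h₀ = −tan(+26.3°) tan(-21.935°) = 0.1990, h₀ = 1.3704 rad.
Bracket: h₀ sin ϕ sin δ + cos ϕ cos δ sin h₀ = 1.3704×0.44307×-0.37356 + 0.89649×0.92761×0.97999 = -0.226819 + 0.814953 = 0.588134.
Q̄ = (S_0/π) × [bracket] = (1361/π) × 0.588134 = 254.8 W/m².

Q̄ ≈ 255 W/m²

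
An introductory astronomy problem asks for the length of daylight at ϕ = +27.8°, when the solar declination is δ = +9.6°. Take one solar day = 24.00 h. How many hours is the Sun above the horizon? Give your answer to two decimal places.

12.68 h

cos h₀ = −tan ϕ · tan δ = −tan(+27.8°) × tan(+9.600°) = -0.0892, so h₀ = 1.6601 rad = 95.12°.
Daylight = 2h₀/(2π) × 24.00 h = (1.6601/π) × 24.00 = 12.68 h.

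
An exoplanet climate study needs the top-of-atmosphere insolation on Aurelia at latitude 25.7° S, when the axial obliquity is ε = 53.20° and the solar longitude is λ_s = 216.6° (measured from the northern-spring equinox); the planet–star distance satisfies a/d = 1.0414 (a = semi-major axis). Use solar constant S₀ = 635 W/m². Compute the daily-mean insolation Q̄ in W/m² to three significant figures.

Solar declination: sin δ = sin ε · sin λ_s = sin 53.20° × sin 216.6° = -0.47742, so δ = -28.517°.
cos H₀ = −tan(-25.7°) tan(-28.517°) = -0.2615, H₀ = 1.8354 rad.
Bracket: H₀ sin φ sin δ + cos φ cos δ sin H₀ = 1.8354×-0.43366×-0.47742 + 0.90108×0.87868×0.96521 = 0.379997 + 0.764216 = 1.144213.
Inverse-square distance factor (a/d)² = 1.0414² = 1.084514.
Q̄ = (S₀/π) × 1.084514 × [bracket] = (635/π) × 1.084514 × 1.144213 = 250.8 W/m².

Q̄ ≈ 251 W/m²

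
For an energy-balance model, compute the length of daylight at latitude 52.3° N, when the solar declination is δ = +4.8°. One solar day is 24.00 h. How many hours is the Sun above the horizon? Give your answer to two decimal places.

cos H₀ = −tan φ · tan δ = −tan(+52.3°) × tan(+4.800°) = -0.1086, so H₀ = 1.6797 rad = 96.24°.
Daylight = 2H₀/(2π) × 24.00 h = (1.6797/π) × 24.00 = 12.83 h.

12.83 h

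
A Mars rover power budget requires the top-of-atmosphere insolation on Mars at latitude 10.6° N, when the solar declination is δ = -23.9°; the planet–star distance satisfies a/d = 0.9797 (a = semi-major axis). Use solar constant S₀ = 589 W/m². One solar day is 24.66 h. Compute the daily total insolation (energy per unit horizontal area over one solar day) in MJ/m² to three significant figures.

cos H₀ = −tan(+10.6°) tan(-23.900°) = 0.0829, H₀ = 1.4878 rad.
Bracket: H₀ sin φ sin δ + cos φ cos δ sin H₀ = 1.4878×0.18395×-0.40514 + 0.98294×0.91425×0.99656 = -0.110879 + 0.895562 = 0.784683.
Inverse-square distance factor (a/d)² = 0.9797² = 0.959812.
Q̄ = (S₀/π) × 0.959812 × [bracket] = (589/π) × 0.959812 × 0.784683 = 141.20 W/m².
Daily total = Q̄ × 24.66 h × 3600 s/h = 141.20 × 24.66 × 3600 / 10⁶ = 12.54 MJ/m².

12.5 MJ/m²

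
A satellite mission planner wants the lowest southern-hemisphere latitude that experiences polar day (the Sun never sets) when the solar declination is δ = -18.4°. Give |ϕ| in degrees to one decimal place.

|ϕ| = 71.6°

Polar day requires cos h₀ = −tan ϕ tan δ ≤ −1, i.e. tan ϕ tan δ ≥ 1.
The boundary is |tan ϕ| · |tan δ| = 1, so |ϕ| = 90° − |δ| = 90° − 18.4° = 71.6° in the southern hemisphere.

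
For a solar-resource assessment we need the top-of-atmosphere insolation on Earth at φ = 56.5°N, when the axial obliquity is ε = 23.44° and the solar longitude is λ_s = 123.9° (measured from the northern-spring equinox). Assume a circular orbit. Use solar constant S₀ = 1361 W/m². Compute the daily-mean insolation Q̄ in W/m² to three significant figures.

Solar declination: sin δ = sin ε · sin λ_s = sin 23.44° × sin 123.9° = 0.33017, so δ = +19.279°.
cos H₀ = −tan(+56.5°) tan(+19.279°) = -0.5285, H₀ = 2.1276 rad.
Bracket: H₀ sin φ sin δ + cos φ cos δ sin H₀ = 2.1276×0.83389×0.33017 + 0.55194×0.94392×0.84895 = 0.585782 + 0.442292 = 1.028074.
Q̄ = (S₀/π) × [bracket] = (1361/π) × 1.028074 = 445.4 W/m².

Q̄ ≈ 445 W/m²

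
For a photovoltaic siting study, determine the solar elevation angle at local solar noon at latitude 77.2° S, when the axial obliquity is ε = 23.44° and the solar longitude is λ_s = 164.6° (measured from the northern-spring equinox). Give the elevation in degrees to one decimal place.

6.7°

Solar declination: sin δ = sin ε · sin λ_s = sin 23.44° × sin 164.6° = 0.10564, so δ = +6.064°.
At local noon the hour angle is zero, so the zenith angle equals |φ − δ| = |-77.2° − (+6.064°)| = 83.264°.
Elevation = 90° − 83.264° = 6.7°.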